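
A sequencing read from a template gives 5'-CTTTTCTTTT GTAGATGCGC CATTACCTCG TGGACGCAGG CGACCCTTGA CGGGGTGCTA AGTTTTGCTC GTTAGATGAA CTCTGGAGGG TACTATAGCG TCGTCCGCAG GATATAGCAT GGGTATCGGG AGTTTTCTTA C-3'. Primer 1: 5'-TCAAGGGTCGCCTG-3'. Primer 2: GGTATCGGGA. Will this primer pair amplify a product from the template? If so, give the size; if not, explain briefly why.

No product — the primers' 3' ends point away from each other.

Primer 1 (TCAAGGGTCGCCTG) has reverse complement CAGGCGACCCTTGA, which matches the top strand at positions 37–50; primer 1 anneals to the top strand there with its 3' end pointing upstream toward position 37.
Primer 2 (GGTATCGGGA) matches the top strand directly at positions 122–131; it anneals to the bottom strand with its 3' end pointing downstream toward position 131.
The 3' ends diverge (primer 1 extends toward position 1, primer 2 toward position 141), so the primers never converge on a shared product.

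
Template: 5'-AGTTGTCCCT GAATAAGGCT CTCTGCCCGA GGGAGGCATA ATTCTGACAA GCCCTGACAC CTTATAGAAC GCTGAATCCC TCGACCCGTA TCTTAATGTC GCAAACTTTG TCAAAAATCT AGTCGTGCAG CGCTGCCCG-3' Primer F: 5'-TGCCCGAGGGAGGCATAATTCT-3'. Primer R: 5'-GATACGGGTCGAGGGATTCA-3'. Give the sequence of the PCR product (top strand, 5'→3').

5'-TGCCCGAGGGAGGCATAATTCTGACAAGCCCTGACACCTTATAGAACGCTGAATCCCTCGACCCGTATC-3'

Scanning the template, TGCCCGAGGGAGGCATAATTCT occurs at positions 24–45; this primer anneals to the bottom strand there with its 3' end pointing downstream.
Reverse complement of the reverse primer: TGAATCCCTCGACCCGTATC. This occurs on the top strand at positions 73–92.
The product is the template from position 24 through 92 (69 bp).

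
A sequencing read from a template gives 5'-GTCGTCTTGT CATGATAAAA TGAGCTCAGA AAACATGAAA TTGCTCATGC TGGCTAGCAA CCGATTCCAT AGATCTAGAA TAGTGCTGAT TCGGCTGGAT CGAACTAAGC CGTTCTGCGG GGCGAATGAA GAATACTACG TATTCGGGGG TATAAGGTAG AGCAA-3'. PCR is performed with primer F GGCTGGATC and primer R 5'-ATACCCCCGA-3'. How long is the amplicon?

Scanning the template, GGCTGGATC occurs at positions 93–101; this primer anneals to the bottom strand there with its 3' end pointing downstream.
The reverse primer's reverse complement is TCGGGGGTAT, which matches the template at positions 144–153.
Amplicon spans positions 93–153: 61 bp.

61 bp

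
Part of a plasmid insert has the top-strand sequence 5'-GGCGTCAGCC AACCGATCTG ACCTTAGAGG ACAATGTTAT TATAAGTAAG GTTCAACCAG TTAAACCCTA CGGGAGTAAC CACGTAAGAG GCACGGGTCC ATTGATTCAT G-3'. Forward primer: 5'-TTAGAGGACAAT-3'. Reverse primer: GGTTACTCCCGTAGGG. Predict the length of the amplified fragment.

Forward primer TTAGAGGACAAT is found on the top strand at positions 24–35.
The reverse primer's reverse complement is CCCTACGGGAGTAACC, which matches the template at positions 66–81.
Product length = (reverse-primer end) − (forward-primer start) + 1 = 81 − 24 + 1 = 58 bp.

58 bp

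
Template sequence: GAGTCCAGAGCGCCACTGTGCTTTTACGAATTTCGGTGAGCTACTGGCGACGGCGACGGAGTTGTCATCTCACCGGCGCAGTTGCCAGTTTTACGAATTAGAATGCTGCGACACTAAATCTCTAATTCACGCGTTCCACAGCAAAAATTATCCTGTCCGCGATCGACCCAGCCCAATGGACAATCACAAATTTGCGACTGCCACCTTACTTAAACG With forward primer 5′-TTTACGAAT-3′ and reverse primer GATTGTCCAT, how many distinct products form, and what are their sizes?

The forward primer TTTACGAAT matches the top strand at positions 23–31, 90–98.
The reverse primer's reverse complement is ATGGACAATC, matching at positions 176–185.
Each forward site pairs with the reverse site to give a product ending at position 185: sizes 163, 96 bp.

Two products: 163 bp, 96 bp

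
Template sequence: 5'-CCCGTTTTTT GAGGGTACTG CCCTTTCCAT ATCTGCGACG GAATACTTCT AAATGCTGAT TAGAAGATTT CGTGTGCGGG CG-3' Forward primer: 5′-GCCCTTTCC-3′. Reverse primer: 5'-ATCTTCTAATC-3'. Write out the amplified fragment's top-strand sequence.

Forward primer GCCCTTTCC is found on the top strand at positions 20–28.
The reverse primer's reverse complement is GATTAGAAGAT, which matches the template at positions 58–68.
The product is the template from position 20 through 68 (49 bp).

5'-GCCCTTTCCATATCTGCGACGGAATACTTCTAAATGCTGATTAGAAGAT-3'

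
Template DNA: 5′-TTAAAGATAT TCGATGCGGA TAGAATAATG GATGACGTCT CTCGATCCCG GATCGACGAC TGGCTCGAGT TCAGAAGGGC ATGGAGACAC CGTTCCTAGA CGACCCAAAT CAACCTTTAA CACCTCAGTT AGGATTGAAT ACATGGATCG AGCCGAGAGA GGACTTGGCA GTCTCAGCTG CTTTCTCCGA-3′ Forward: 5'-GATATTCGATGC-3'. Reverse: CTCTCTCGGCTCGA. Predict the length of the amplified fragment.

156 bp

Forward primer GATATTCGATGC is found on the top strand at positions 6–17.
The reverse primer's reverse complement is TCGAGCCGAGAGAG, which matches the template at positions 148–161.
The product runs from position 6 to position 161, so its length is 161 − 6 + 1 = 156 bp.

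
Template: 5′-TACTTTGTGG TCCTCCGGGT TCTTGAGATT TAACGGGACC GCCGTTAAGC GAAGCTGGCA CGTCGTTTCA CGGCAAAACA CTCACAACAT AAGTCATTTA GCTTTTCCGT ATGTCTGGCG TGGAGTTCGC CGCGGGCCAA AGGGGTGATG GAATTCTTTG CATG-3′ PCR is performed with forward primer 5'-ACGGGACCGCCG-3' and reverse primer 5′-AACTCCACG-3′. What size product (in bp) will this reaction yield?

Forward primer ACGGGACCGCCG is found on the top strand at positions 33–44.
The reverse primer's reverse complement is CGTGGAGTT, which matches the template at positions 119–127.
Amplicon spans positions 33–127: 95 bp.

95 bp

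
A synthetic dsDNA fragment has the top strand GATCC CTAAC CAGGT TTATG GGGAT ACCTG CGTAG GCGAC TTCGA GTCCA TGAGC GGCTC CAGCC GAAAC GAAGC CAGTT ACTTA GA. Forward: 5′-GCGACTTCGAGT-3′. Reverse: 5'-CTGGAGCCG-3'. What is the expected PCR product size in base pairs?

Forward primer GCGACTTCGAGT is found on the top strand at positions 36–47.
The reverse primer's reverse complement is CGGCTCCAG, which matches the template at positions 55–63.
Amplicon spans positions 36–63: 28 bp.

28 bp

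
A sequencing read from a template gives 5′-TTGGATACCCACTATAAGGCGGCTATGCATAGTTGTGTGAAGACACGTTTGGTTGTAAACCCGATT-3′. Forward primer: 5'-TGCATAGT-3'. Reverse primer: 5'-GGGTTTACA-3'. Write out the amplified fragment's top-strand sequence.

The forward primer matches the template at positions 26–33.
Reverse complement of the reverse primer: TGTAAACCC. This occurs on the top strand at positions 54–62.
The product is the template from position 26 through 62 (37 bp).

5'-TGCATAGTTGTGTGAAGACACGTTTGGTTGTAAACCC-3'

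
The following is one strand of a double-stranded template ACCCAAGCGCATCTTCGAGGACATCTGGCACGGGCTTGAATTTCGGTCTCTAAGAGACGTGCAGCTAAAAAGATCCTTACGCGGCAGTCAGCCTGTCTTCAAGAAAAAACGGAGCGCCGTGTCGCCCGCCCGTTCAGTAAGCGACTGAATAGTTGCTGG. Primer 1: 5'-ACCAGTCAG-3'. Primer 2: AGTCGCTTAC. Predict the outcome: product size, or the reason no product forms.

Primer 1 (ACCAGTCAG) does not match the top strand, and its reverse complement CTGACTGGT does not match either.
With no annealing site for primer 1, no amplification occurs.

No product — primer 1 has no binding site in the template.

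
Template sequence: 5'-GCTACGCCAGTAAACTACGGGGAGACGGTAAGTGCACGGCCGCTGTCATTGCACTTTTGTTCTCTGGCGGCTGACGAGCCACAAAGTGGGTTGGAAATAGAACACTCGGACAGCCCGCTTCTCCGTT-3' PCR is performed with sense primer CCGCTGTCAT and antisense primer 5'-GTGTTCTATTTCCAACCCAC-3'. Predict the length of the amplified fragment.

The forward primer matches the template at positions 40–49.
The reverse primer's reverse complement is GTGGGTTGGAAATAGAACAC, which matches the template at positions 86–105.
Amplicon spans positions 40–105: 66 bp.

66 bp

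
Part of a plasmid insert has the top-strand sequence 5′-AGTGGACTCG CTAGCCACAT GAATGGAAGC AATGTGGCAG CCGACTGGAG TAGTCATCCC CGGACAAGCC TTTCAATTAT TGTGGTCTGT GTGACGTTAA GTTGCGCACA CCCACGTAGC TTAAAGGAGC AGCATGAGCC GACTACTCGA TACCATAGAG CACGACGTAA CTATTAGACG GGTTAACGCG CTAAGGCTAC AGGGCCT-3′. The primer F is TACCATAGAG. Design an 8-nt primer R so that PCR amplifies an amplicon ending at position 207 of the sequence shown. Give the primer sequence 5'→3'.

5'-AGGCCCTG-3'

The forward primer binds at positions 151–160; the product's 3' end on the top strand is position 207.
The reverse primer anneals to the top strand over positions 200–207, i.e. to CAGGGCCT.
Its sequence written 5'→3' is the reverse complement: AGGCCCTG.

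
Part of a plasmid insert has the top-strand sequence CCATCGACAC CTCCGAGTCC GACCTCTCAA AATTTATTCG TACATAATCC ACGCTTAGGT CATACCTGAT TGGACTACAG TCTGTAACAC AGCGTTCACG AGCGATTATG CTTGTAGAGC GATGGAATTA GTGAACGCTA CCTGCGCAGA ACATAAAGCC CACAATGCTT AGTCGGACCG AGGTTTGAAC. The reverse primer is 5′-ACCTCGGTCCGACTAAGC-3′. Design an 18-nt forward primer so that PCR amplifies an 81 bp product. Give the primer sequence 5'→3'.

5'-GATTATGCTTGTAGAGCG-3'

The reverse primer's reverse complement GCTTAGTCGGACCGAGGT matches the template at positions 167–184, so the product ends at position 184.
An 81 bp product then starts at position 184 − 81 + 1 = 104.
The forward primer is identical to the top strand there: GATTATGCTTGTAGAGCG.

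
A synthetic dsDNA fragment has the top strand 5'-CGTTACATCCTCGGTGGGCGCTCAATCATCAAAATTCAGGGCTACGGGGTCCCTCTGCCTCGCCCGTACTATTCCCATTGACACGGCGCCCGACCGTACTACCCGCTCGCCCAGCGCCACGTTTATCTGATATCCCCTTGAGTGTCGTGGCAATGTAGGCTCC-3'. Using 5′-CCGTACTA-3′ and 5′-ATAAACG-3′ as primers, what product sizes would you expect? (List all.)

The forward primer CCGTACTA matches the top strand at positions 64–71, 94–101.
The reverse primer's reverse complement is CGTTTAT, matching at positions 120–126.
Each forward site pairs with the reverse site to give a product ending at position 126: sizes 63, 33 bp.

63 bp, 33 bp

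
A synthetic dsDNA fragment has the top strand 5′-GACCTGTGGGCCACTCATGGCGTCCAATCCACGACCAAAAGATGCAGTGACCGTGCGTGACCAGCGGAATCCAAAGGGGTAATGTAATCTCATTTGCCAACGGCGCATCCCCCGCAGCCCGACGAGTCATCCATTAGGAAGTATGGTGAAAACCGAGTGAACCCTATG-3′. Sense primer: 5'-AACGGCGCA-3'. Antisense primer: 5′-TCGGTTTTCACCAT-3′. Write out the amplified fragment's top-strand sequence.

5'-AACGGCGCATCCCCCGCAGCCCGACGAGTCATCCATTAGGAAGTATGGTGAAAACCGA-3'

Scanning the template, AACGGCGCA occurs at positions 99–107; this primer anneals to the bottom strand there with its 3' end pointing downstream.
Reverse complement of the reverse primer: ATGGTGAAAACCGA. This occurs on the top strand at positions 143–156.
The product is the template from position 99 through 156 (58 bp).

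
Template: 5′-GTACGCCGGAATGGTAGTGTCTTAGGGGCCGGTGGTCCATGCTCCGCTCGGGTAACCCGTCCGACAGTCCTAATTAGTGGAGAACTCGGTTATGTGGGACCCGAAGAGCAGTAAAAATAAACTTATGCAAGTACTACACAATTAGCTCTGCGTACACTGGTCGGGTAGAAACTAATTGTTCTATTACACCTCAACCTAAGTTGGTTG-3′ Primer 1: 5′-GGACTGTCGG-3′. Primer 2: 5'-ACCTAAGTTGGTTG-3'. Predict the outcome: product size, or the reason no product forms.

Primer 1 (GGACTGTCGG) has reverse complement CCGACAGTCC, which matches the top strand at positions 61–70; primer 1 anneals to the top strand there with its 3' end pointing upstream toward position 61.
Primer 2 (ACCTAAGTTGGTTG) matches the top strand directly at positions 194–207; it anneals to the bottom strand with its 3' end pointing downstream toward position 207.
The 3' ends diverge (primer 1 extends toward position 1, primer 2 toward position 207), so the primers never converge on a shared product.

No product — the primers' 3' ends point away from each other.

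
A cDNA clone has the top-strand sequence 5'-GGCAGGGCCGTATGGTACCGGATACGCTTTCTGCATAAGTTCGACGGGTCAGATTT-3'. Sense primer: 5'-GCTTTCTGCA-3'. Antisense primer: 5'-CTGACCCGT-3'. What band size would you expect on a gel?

27 bp

The forward primer matches the template at positions 26–35.
Taking the reverse complement of CTGACCCGT gives ACGGGTCAG, found at positions 44–52 on the template; the primer anneals here to the top strand with its 3' end pointing upstream.
Product length = (reverse-primer end) − (forward-primer start) + 1 = 52 − 26 + 1 = 27 bp.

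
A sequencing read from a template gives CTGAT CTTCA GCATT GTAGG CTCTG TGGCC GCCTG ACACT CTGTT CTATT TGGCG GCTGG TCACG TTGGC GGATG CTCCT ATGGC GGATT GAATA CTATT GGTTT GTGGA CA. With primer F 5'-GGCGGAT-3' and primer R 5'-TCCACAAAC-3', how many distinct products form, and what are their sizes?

The forward primer GGCGGAT matches the top strand at positions 68–74, 83–89.
The reverse primer's reverse complement is GTTTGTGGA, matching at positions 102–110.
Each forward site pairs with the reverse site to give a product ending at position 110: sizes 43, 28 bp.

Two products: 43 bp, 28 bp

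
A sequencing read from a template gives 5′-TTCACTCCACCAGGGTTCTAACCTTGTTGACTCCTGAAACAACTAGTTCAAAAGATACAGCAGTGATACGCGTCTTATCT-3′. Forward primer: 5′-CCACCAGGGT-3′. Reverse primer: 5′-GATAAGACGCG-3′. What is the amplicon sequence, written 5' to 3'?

The forward primer matches the template at positions 7–16.
Taking the reverse complement of GATAAGACGCG gives CGCGTCTTATC, found at positions 69–79 on the template; the primer anneals here to the top strand with its 3' end pointing upstream.
The product is the template from position 7 through 79 (73 bp).

5'-CCACCAGGGTTCTAACCTTGTTGACTCCTGAAACAACTAGTTCAAAAGATACAGCAGTGATACGCGTCTTATC-3'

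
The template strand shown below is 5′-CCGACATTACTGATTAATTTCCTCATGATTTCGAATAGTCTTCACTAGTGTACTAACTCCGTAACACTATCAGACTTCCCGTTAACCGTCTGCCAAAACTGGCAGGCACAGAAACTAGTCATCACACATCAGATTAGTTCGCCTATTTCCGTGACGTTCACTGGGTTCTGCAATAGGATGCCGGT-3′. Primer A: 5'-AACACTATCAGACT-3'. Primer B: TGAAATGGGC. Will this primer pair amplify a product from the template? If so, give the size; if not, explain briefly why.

No product — primer B has no binding site in the template.

Primer B (TGAAATGGGC) does not match the top strand, and its reverse complement GCCCATTTCA does not match either.
With no annealing site for primer B, no amplification occurs.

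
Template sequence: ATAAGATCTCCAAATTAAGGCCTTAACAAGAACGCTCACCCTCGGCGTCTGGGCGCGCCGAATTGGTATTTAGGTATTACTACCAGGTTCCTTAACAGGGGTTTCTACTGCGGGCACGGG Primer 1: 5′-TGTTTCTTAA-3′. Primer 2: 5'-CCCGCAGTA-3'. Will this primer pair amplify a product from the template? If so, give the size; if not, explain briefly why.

Primer 1 (TGTTTCTTAA) does not match the top strand, and its reverse complement TTAAGAAACA does not match either.
With no annealing site for primer 1, no amplification occurs.

No product — primer 1 has no binding site in the template.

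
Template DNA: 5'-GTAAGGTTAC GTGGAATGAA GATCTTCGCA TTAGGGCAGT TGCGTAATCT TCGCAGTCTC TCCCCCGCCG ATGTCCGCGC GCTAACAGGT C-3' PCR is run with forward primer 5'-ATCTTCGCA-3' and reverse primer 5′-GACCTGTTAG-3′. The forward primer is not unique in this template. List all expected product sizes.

The forward primer ATCTTCGCA matches the top strand at positions 22–30, 47–55.
The reverse primer's reverse complement is CTAACAGGTC, matching at positions 82–91.
Each forward site pairs with the reverse site to give a product ending at position 91: sizes 70, 45 bp.

70 bp, 45 bp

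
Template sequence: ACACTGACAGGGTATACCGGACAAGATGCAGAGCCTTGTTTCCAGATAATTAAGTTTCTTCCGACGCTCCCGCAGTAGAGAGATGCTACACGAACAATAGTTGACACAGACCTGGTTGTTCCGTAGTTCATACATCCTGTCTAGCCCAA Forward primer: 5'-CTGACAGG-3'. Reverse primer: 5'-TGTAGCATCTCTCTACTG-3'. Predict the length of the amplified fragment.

Scanning the template, CTGACAGG occurs at positions 4–11; this primer anneals to the bottom strand there with its 3' end pointing downstream.
Reverse complement of the reverse primer: CAGTAGAGAGATGCTACA. This occurs on the top strand at positions 73–90.
Product length = (reverse-primer end) − (forward-primer start) + 1 = 90 − 4 + 1 = 87 bp.

87 bp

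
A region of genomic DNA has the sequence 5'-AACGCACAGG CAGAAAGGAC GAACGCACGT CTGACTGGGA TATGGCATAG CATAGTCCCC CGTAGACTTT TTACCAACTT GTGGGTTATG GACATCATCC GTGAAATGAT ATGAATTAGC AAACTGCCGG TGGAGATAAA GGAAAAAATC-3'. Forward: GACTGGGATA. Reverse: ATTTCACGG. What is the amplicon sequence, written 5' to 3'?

The forward primer matches the template at positions 33–42.
Reverse complement of the reverse primer: CCGTGAAAT. This occurs on the top strand at positions 99–107.
The product is the template from position 33 through 107 (75 bp).

5'-GACTGGGATATGGCATAGCATAGTCCCCCGTAGACTTTTTACCAACTTGTGGGTTATGGACATCATCCGTGAAAT-3'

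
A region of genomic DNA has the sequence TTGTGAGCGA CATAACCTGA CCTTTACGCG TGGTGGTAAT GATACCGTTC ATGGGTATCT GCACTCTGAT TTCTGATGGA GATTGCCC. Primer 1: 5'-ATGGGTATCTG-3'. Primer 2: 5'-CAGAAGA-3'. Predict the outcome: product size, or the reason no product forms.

Primer 2 (CAGAAGA) does not match the top strand, and its reverse complement TCTTCTG does not match either.
With no annealing site for primer 2, no amplification occurs.

No product — primer 2 has no binding site in the template.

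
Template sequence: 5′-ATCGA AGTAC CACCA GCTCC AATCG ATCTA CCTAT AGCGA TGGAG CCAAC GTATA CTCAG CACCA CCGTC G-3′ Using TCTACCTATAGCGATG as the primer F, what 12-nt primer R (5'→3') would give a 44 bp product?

The forward primer binds at positions 27–42, so a 44 bp product ends at position 27 + 44 − 1 = 70.
The reverse primer anneals to the top strand over positions 59–70, i.e. to AGCACCACCGTC.
Its sequence written 5'→3' is the reverse complement: GACGGTGGTGCT.

5'-GACGGTGGTGCT-3'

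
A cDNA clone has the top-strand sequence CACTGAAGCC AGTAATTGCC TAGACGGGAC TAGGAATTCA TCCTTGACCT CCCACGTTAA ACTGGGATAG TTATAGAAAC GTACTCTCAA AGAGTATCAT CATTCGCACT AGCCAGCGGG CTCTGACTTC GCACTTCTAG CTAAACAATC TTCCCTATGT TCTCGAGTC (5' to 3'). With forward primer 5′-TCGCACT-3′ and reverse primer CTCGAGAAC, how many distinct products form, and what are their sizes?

Two products: 64 bp, 39 bp

The forward primer TCGCACT matches the top strand at positions 104–110, 129–135.
The reverse primer's reverse complement is GTTCTCGAG, matching at positions 159–167.
Each forward site pairs with the reverse site to give a product ending at position 167: sizes 64, 39 bp.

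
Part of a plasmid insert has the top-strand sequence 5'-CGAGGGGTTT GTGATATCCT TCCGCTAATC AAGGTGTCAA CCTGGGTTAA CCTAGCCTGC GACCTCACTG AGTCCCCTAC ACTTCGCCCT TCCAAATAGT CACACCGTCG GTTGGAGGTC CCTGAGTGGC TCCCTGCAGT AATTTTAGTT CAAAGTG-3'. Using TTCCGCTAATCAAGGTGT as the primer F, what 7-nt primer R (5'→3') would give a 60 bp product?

5'-TAGGGGA-3'

The forward primer binds at positions 20–37, so a 60 bp product ends at position 20 + 60 − 1 = 79.
The reverse primer anneals to the top strand over positions 73–79, i.e. to TCCCCTA.
Its sequence written 5'→3' is the reverse complement: TAGGGGA.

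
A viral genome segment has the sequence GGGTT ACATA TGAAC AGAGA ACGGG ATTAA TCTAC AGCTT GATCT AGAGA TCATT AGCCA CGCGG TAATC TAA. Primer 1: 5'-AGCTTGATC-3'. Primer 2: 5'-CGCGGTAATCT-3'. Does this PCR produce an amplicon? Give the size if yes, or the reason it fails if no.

No product — both primers anneal to the same strand and extend in the same direction.

Primer 1 (AGCTTGATC) matches the top strand at positions 36–44 (3' end points downstream).
Primer 2 (CGCGGTAATCT) also matches the top strand directly, at positions 61–71 — its reverse complement AGATTACCGCG is not present.
Both primers anneal to the bottom strand with 3' ends pointing the same way, so neither can prime synthesis back toward the other.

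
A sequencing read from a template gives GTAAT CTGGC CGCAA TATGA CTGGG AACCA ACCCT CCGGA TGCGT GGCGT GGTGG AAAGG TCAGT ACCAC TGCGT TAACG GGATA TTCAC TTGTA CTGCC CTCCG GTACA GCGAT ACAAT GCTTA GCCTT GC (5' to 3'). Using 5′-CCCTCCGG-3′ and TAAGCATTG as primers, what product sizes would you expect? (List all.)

The forward primer CCCTCCGG matches the top strand at positions 32–39, 99–106.
The reverse primer's reverse complement is CAATGCTTA, matching at positions 117–125.
Each forward site pairs with the reverse site to give a product ending at position 125: sizes 94, 27 bp.

94 bp, 27 bp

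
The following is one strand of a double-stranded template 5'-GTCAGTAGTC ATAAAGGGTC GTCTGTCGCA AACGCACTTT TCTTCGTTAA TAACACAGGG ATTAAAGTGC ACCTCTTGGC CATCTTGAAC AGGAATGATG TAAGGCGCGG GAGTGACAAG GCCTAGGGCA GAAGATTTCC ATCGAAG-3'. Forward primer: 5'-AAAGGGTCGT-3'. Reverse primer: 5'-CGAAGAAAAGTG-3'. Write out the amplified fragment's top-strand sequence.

Forward primer AAAGGGTCGT is found on the top strand at positions 13–22.
The reverse primer's reverse complement is CACTTTTCTTCG, which matches the template at positions 35–46.
The product is the template from position 13 through 46 (34 bp).

5'-AAAGGGTCGTCTGTCGCAAACGCACTTTTCTTCG-3'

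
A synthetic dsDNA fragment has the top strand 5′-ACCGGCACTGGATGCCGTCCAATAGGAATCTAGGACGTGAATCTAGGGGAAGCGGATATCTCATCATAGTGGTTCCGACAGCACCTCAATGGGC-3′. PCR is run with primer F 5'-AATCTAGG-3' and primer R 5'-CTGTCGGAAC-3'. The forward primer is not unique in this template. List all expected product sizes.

55 bp, 42 bp

The forward primer AATCTAGG matches the top strand at positions 27–34, 40–47.
The reverse primer's reverse complement is GTTCCGACAG, matching at positions 72–81.
Each forward site pairs with the reverse site to give a product ending at position 81: sizes 55, 42 bp.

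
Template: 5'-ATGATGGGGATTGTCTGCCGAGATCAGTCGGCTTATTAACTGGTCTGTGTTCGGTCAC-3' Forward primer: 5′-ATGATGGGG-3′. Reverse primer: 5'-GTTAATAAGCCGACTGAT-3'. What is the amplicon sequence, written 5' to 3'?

5'-ATGATGGGGATTGTCTGCCGAGATCAGTCGGCTTATTAAC-3'

Forward primer ATGATGGGG is found on the top strand at positions 1–9.
The reverse primer's reverse complement is ATCAGTCGGCTTATTAAC, which matches the template at positions 23–40.
The product is the template from position 1 through 40 (40 bp).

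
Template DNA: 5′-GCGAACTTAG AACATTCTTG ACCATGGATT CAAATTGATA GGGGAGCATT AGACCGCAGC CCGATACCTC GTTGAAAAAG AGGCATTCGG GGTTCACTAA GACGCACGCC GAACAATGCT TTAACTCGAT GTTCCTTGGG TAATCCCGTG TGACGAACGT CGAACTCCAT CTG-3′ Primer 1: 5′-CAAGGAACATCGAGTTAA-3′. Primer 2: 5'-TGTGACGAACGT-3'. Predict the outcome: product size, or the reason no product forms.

No product — the primers' 3' ends point away from each other.

Primer 1 (CAAGGAACATCGAGTTAA) has reverse complement TTAACTCGATGTTCCTTG, which matches the top strand at positions 121–138; primer 1 anneals to the top strand there with its 3' end pointing upstream toward position 121.
Primer 2 (TGTGACGAACGT) matches the top strand directly at positions 149–160; it anneals to the bottom strand with its 3' end pointing downstream toward position 160.
The 3' ends diverge (primer 1 extends toward position 1, primer 2 toward position 173), so the primers never converge on a shared product.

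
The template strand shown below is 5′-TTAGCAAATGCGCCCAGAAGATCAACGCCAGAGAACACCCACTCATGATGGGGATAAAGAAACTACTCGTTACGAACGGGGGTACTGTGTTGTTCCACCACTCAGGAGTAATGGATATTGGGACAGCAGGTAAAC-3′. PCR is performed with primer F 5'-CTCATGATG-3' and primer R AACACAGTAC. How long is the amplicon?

50 bp

The forward primer matches the template at positions 42–50.
Taking the reverse complement of AACACAGTAC gives GTACTGTGTT, found at positions 82–91 on the template; the primer anneals here to the top strand with its 3' end pointing upstream.
The product runs from position 42 to position 91, so its length is 91 − 42 + 1 = 50 bp.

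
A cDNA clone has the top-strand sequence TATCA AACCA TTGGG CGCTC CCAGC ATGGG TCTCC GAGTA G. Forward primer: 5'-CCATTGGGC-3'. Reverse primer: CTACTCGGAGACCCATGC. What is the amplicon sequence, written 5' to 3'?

The forward primer matches the template at positions 8–16.
The reverse primer's reverse complement is GCATGGGTCTCCGAGTAG, which matches the template at positions 24–41.
The product is the template from position 8 through 41 (34 bp).

5'-CCATTGGGCGCTCCCAGCATGGGTCTCCGAGTAG-3'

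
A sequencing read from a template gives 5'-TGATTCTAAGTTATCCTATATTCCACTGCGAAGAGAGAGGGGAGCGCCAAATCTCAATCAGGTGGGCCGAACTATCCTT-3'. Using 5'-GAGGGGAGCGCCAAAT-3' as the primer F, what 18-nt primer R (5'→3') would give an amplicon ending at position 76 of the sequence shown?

5'-GATAGTTCGGCCCACCTG-3'

The forward primer binds at positions 37–52; the product's 3' end on the top strand is position 76.
The reverse primer anneals to the top strand over positions 59–76, i.e. to CAGGTGGGCCGAACTATC.
Its sequence written 5'→3' is the reverse complement: GATAGTTCGGCCCACCTG.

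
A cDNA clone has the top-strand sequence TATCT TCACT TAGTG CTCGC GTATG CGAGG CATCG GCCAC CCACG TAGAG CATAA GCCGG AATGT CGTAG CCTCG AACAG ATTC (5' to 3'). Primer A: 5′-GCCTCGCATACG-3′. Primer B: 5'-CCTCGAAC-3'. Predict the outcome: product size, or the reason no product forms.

No product — the primers' 3' ends point away from each other.

Primer A (GCCTCGCATACG) has reverse complement CGTATGCGAGGC, which matches the top strand at positions 20–31; primer A anneals to the top strand there with its 3' end pointing upstream toward position 20.
Primer B (CCTCGAAC) matches the top strand directly at positions 71–78; it anneals to the bottom strand with its 3' end pointing downstream toward position 78.
The 3' ends diverge (primer A extends toward position 1, primer B toward position 84), so the primers never converge on a shared product.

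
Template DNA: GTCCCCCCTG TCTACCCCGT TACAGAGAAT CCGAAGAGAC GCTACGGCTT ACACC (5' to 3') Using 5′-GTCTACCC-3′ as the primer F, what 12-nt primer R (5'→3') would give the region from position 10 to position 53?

5'-TGTAAGCCGTAG-3'

The product's 3' end on the top strand is position 53.
The reverse primer anneals to the top strand over positions 42–53, i.e. to CTACGGCTTACA.
Its sequence written 5'→3' is the reverse complement: TGTAAGCCGTAG.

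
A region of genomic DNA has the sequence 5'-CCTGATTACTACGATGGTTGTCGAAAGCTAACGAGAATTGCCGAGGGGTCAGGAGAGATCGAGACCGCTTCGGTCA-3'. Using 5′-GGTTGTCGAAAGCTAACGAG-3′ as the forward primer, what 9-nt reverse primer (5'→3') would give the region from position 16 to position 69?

5'-AGCGGTCTC-3'

The product's 3' end on the top strand is position 69.
The reverse primer anneals to the top strand over positions 61–69, i.e. to GAGACCGCT.
Its sequence written 5'→3' is the reverse complement: AGCGGTCTC.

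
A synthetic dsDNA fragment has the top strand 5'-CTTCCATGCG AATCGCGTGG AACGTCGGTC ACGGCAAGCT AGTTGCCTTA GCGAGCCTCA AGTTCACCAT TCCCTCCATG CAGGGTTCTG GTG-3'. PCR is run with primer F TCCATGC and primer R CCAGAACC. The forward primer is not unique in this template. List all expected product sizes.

89 bp, 17 bp

The forward primer TCCATGC matches the top strand at positions 3–9, 75–81.
The reverse primer's reverse complement is GGTTCTGG, matching at positions 84–91.
Each forward site pairs with the reverse site to give a product ending at position 91: sizes 89, 17 bp.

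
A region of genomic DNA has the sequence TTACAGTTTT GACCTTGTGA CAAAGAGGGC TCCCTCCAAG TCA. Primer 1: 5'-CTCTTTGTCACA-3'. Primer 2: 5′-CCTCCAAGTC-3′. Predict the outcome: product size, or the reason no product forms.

No product — the primers' 3' ends point away from each other.

Primer 1 (CTCTTTGTCACA) has reverse complement TGTGACAAAGAG, which matches the top strand at positions 16–27; primer 1 anneals to the top strand there with its 3' end pointing upstream toward position 16.
Primer 2 (CCTCCAAGTC) matches the top strand directly at positions 33–42; it anneals to the bottom strand with its 3' end pointing downstream toward position 42.
The 3' ends diverge (primer 1 extends toward position 1, primer 2 toward position 43), so the primers never converge on a shared product.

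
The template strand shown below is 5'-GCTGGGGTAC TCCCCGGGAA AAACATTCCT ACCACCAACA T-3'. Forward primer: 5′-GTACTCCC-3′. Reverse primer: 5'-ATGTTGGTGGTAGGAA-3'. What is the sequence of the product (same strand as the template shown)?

5'-GTACTCCCCGGGAAAAACATTCCTACCACCAACAT-3'

Forward primer GTACTCCC is found on the top strand at positions 7–14.
Reverse complement of the reverse primer: TTCCTACCACCAACAT. This occurs on the top strand at positions 26–41.
The product is the template from position 7 through 41 (35 bp).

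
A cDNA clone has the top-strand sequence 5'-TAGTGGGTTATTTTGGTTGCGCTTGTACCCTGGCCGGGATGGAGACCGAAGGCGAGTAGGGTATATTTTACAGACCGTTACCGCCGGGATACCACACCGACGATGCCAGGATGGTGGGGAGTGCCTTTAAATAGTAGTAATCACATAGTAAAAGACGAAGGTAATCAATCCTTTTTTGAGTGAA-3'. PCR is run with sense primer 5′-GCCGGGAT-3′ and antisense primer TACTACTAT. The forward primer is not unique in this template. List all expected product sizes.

107 bp, 57 bp

The forward primer GCCGGGAT matches the top strand at positions 33–40, 83–90.
The reverse primer's reverse complement is ATAGTAGTA, matching at positions 131–139.
Each forward site pairs with the reverse site to give a product ending at position 139: sizes 107, 57 bp.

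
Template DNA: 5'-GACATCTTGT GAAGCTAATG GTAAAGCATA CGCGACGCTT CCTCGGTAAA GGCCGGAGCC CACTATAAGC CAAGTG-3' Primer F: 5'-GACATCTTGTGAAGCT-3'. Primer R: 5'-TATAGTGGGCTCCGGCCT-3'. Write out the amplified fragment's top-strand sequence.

5'-GACATCTTGTGAAGCTAATGGTAAAGCATACGCGACGCTTCCTCGGTAAAGGCCGGAGCCCACTATA-3'

Scanning the template, GACATCTTGTGAAGCT occurs at positions 1–16; this primer anneals to the bottom strand there with its 3' end pointing downstream.
Reverse complement of the reverse primer: AGGCCGGAGCCCACTATA. This occurs on the top strand at positions 50–67.
The product is the template from position 1 through 67 (67 bp).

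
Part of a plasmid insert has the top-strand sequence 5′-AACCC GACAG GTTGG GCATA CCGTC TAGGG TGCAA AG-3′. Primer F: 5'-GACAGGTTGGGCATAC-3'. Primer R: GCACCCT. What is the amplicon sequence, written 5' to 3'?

5'-GACAGGTTGGGCATACCGTCTAGGGTGC-3'

Forward primer GACAGGTTGGGCATAC is found on the top strand at positions 6–21.
Reverse complement of the reverse primer: AGGGTGC. This occurs on the top strand at positions 27–33.
The product is the template from position 6 through 33 (28 bp).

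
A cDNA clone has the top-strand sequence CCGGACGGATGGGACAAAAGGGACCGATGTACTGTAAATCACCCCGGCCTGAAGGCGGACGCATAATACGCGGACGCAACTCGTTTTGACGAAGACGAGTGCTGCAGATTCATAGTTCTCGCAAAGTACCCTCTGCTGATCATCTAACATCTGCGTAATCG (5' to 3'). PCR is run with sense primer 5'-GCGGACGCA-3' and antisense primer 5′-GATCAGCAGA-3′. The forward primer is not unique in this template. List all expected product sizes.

87 bp, 72 bp

The forward primer GCGGACGCA matches the top strand at positions 55–63, 70–78.
The reverse primer's reverse complement is TCTGCTGATC, matching at positions 132–141.
Each forward site pairs with the reverse site to give a product ending at position 141: sizes 87, 72 bp.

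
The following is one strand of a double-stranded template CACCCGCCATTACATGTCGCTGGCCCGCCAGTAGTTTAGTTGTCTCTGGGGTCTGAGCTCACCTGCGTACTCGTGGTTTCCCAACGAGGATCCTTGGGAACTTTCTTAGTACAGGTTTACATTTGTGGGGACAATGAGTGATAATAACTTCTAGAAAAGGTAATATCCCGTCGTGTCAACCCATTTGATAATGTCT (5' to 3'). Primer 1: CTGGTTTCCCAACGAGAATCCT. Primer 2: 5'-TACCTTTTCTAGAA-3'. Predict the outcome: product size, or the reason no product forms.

No product — primer 1 has no binding site in the template.

Primer 1 (CTGGTTTCCCAACGAGAATCCT) does not match the top strand, and its reverse complement AGGATTCTCGTTGGGAAACCAG does not match either.
With no annealing site for primer 1, no amplification occurs.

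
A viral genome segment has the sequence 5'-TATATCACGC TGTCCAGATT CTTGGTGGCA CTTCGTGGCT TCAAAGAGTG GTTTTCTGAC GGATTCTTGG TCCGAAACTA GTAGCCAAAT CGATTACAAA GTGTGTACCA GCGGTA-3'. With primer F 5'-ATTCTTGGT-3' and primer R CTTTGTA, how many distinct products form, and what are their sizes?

The forward primer ATTCTTGGT matches the top strand at positions 18–26, 63–71.
The reverse primer's reverse complement is TACAAAG, matching at positions 95–101.
Each forward site pairs with the reverse site to give a product ending at position 101: sizes 84, 39 bp.

Two products: 84 bp, 39 bp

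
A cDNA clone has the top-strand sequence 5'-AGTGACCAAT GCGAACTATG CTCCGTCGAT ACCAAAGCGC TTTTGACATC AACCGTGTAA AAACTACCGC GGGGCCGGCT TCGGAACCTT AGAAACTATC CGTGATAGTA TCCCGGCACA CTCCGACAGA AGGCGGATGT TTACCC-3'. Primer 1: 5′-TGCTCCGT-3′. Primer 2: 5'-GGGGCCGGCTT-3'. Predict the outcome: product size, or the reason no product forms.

Primer 1 (TGCTCCGT) matches the top strand at positions 19–26 (3' end points downstream).
Primer 2 (GGGGCCGGCTT) also matches the top strand directly, at positions 71–81 — its reverse complement AAGCCGGCCCC is not present.
Both primers anneal to the bottom strand with 3' ends pointing the same way, so neither can prime synthesis back toward the other.

No product — both primers anneal to the same strand and extend in the same direction.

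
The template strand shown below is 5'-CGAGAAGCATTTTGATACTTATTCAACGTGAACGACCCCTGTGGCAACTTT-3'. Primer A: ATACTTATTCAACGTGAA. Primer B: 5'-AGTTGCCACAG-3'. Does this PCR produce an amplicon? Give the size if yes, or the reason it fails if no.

Yes — a 35 bp product.

Primer A (ATACTTATTCAACGTGAA) matches the top strand at positions 15–32; it acts as a forward primer.
Primer B's reverse complement is CTGTGGCAACT, matching the top strand at positions 39–49; it acts as a reverse primer.
The 3' ends face each other across positions 15–49, giving a 35 bp product.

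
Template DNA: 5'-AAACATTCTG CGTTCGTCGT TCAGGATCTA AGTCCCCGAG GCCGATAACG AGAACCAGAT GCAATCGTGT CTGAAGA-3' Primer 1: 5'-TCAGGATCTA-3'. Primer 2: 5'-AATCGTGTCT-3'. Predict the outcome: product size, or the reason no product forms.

No product — both primers anneal to the same strand and extend in the same direction.

Primer 1 (TCAGGATCTA) matches the top strand at positions 21–30 (3' end points downstream).
Primer 2 (AATCGTGTCT) also matches the top strand directly, at positions 63–72 — its reverse complement AGACACGATT is not present.
Both primers anneal to the bottom strand with 3' ends pointing the same way, so neither can prime synthesis back toward the other.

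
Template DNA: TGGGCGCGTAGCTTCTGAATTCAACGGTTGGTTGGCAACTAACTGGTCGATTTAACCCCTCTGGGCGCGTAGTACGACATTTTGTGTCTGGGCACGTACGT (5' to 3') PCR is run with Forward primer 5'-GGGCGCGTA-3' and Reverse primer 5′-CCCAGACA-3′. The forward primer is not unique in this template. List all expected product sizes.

91 bp, 30 bp

The forward primer GGGCGCGTA matches the top strand at positions 2–10, 63–71.
The reverse primer's reverse complement is TGTCTGGG, matching at positions 85–92.
Each forward site pairs with the reverse site to give a product ending at position 92: sizes 91, 30 bp.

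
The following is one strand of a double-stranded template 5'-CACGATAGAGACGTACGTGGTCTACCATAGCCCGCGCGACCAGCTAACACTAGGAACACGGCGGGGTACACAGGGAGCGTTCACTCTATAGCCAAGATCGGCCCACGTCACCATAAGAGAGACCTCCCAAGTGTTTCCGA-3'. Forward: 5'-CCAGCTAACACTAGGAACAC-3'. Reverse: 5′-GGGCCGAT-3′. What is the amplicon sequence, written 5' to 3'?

5'-CCAGCTAACACTAGGAACACGGCGGGGTACACAGGGAGCGTTCACTCTATAGCCAAGATCGGCCC-3'

Forward primer CCAGCTAACACTAGGAACAC is found on the top strand at positions 40–59.
The reverse primer's reverse complement is ATCGGCCC, which matches the template at positions 97–104.
The product is the template from position 40 through 104 (65 bp).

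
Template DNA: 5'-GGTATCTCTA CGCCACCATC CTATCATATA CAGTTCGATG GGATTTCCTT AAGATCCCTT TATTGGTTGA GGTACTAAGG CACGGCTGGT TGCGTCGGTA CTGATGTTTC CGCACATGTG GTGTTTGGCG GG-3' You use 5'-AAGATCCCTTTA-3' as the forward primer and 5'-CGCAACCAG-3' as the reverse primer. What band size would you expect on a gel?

Scanning the template, AAGATCCCTTTA occurs at positions 51–62; this primer anneals to the bottom strand there with its 3' end pointing downstream.
Reverse complement of the reverse primer: CTGGTTGCG. This occurs on the top strand at positions 86–94.
The product runs from position 51 to position 94, so its length is 94 − 51 + 1 = 44 bp.

44 bp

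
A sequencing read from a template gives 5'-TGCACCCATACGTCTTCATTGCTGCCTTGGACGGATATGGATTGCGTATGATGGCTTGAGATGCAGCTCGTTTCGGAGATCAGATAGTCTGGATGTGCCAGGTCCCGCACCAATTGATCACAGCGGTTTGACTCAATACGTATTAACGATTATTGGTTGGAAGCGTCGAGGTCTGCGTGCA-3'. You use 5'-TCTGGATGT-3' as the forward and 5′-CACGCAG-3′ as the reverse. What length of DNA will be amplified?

The forward primer matches the template at positions 88–96.
Reverse complement of the reverse primer: CTGCGTG. This occurs on the top strand at positions 173–179.
Amplicon spans positions 88–179: 92 bp.

92 bp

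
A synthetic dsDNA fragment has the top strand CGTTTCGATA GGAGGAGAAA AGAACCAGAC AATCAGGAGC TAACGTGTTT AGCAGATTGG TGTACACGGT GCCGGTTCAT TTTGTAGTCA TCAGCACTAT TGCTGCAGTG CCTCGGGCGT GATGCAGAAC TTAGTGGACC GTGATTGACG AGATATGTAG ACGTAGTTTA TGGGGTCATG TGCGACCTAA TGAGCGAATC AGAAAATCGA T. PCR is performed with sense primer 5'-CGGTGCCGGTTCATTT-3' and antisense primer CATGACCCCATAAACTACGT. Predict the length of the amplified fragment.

114 bp

Forward primer CGGTGCCGGTTCATTT is found on the top strand at positions 67–82.
Reverse complement of the reverse primer: ACGTAGTTTATGGGGTCATG. This occurs on the top strand at positions 161–180.
Amplicon spans positions 67–180: 114 bp.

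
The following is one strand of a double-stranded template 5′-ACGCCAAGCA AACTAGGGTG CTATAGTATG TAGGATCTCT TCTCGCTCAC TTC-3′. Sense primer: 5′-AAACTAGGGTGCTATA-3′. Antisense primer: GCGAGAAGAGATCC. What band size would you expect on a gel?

The forward primer matches the template at positions 10–25.
Taking the reverse complement of GCGAGAAGAGATCC gives GGATCTCTTCTCGC, found at positions 33–46 on the template; the primer anneals here to the top strand with its 3' end pointing upstream.
Product length = (reverse-primer end) − (forward-primer start) + 1 = 46 − 10 + 1 = 37 bp.

37 bp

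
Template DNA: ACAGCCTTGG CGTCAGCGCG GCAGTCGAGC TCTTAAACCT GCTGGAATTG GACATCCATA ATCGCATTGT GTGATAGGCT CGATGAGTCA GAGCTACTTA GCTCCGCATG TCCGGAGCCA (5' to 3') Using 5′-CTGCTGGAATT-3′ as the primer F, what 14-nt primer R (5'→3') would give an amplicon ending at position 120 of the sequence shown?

The forward primer binds at positions 39–49; the product's 3' end on the top strand is position 120.
The reverse primer anneals to the top strand over positions 107–120, i.e. to CATGTCCGGAGCCA.
Its sequence written 5'→3' is the reverse complement: TGGCTCCGGACATG.

5'-TGGCTCCGGACATG-3'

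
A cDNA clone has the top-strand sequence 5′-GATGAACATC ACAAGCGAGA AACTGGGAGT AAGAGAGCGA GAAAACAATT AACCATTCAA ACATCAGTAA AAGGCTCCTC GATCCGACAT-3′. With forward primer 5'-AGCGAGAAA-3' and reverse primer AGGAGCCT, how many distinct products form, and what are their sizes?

The forward primer AGCGAGAAA matches the top strand at positions 14–22, 36–44.
The reverse primer's reverse complement is AGGCTCCT, matching at positions 72–79.
Each forward site pairs with the reverse site to give a product ending at position 79: sizes 66, 44 bp.

Two products: 66 bp, 44 bp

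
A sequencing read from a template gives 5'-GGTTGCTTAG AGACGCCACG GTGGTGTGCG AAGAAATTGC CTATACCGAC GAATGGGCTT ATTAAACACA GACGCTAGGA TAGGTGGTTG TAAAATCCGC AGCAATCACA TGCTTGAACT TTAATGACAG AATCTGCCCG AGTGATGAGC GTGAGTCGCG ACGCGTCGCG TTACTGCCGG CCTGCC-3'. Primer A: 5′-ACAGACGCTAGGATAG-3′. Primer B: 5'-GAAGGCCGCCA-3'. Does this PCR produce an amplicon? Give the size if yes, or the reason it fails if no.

No product — primer B has no binding site in the template.

Primer B (GAAGGCCGCCA) does not match the top strand, and its reverse complement TGGCGGCCTTC does not match either.
With no annealing site for primer B, no amplification occurs.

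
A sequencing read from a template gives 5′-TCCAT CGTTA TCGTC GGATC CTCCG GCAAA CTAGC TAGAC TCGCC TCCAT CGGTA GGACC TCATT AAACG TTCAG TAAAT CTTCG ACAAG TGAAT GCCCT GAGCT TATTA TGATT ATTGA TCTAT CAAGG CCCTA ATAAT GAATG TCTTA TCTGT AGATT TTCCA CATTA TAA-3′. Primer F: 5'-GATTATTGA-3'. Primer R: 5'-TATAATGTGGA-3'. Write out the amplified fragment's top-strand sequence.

The forward primer matches the template at positions 112–120.
Taking the reverse complement of TATAATGTGGA gives TCCACATTATA, found at positions 162–172 on the template; the primer anneals here to the top strand with its 3' end pointing upstream.
The product is the template from position 112 through 172 (61 bp).

5'-GATTATTGATCTATCAAGGCCCTAATAATGAATGTCTTATCTGTAGATTTTCCACATTATA-3'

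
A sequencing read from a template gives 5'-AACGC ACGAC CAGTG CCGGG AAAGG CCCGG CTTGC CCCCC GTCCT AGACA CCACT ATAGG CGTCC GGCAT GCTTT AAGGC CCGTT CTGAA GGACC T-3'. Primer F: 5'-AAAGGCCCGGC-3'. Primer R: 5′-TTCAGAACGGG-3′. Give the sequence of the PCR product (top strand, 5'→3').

5'-AAAGGCCCGGCTTGCCCCCCGTCCTAGACACCACTATAGGCGTCCGGCATGCTTTAAGGCCCGTTCTGAA-3'

Scanning the template, AAAGGCCCGGC occurs at positions 21–31; this primer anneals to the bottom strand there with its 3' end pointing downstream.
The reverse primer's reverse complement is CCCGTTCTGAA, which matches the template at positions 80–90.
The product is the template from position 21 through 90 (70 bp).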